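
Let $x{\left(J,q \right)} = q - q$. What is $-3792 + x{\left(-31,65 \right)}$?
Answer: $-3792$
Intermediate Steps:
$x{\left(J,q \right)} = 0$
$-3792 + x{\left(-31,65 \right)} = -3792 + 0 = -3792$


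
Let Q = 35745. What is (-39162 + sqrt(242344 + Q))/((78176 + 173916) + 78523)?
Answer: -13054/110205 + sqrt(278089)/330615 ≈ -0.11686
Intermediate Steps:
(-39162 + sqrt(242344 + Q))/((78176 + 173916) + 78523) = (-39162 + sqrt(242344 + 35745))/((78176 + 173916) + 78523) = (-39162 + sqrt(278089))/(252092 + 78523) = (-39162 + sqrt(278089))/330615 = (-39162 + sqrt(278089))*(1/330615) = -13054/110205 + sqrt(278089)/330615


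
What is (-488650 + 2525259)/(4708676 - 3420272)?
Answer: 2036609/1288404 ≈ 1.5807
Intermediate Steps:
(-488650 + 2525259)/(4708676 - 3420272) = 2036609/1288404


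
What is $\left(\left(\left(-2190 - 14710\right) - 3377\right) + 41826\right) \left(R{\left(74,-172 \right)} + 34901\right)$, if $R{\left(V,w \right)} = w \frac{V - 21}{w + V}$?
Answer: $\frac{36950221143}{49} \approx 7.5409 \cdot 10^{8}$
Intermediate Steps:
$R{\left(V,w \right)} = \frac{w \left(-21 + V\right)}{V + w}$ ($R{\left(V,w \right)} = w \frac{-21 + V}{V + w} = \frac{w \left(-21 + V\right)}{V + w}$)
$\left(\left(\left(-2190 - 14710\right) - 3377\right) + 41826\right) \left(R{\left(74,-172 \right)} + 34901\right) = \left(\left(\left(-2190 - 14710\right) - 3377\right) + 41826\right) \left(- \frac{172 \left(-21 + 74\right)}{74 - 172} + 34901\right) = \left(\left(-16900 - 3377\right) + 41826\right) \left(\left(-172\right) \frac{1}{-98} \cdot 53 + 34901\right) = \left(-20277 + 41826\right) \left(\left(-172\right) \left(- \frac{1}{98}\right) 53 + 34901\right) = 21549 \left(\frac{4558}{49} + 34901\right) = 21549 \cdot \frac{1714707}{49} = \frac{36950221143}{49}$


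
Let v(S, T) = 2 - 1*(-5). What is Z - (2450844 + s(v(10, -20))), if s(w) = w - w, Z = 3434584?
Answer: 983740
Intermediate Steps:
v(S, T) = 7 (v(S, T) = 2 + 5 = 7)
s(w) = 0
Z - (2450844 + s(v(10, -20))) = 3434584 - (2450844 + 0) = 3434584 - 1*2450844 = 3434584 - 2450844 = 983740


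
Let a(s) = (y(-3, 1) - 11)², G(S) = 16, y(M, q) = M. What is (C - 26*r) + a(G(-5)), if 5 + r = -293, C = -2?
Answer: 7942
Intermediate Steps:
r = -298 (r = -5 - 293 = -298)
a(s) = 196 (a(s) = (-3 - 11)² = (-14)² = 196)
(C - 26*r) + a(G(-5)) = (-2 - 26*(-298)) + 196 = (-2 + 7748) + 196 = 7746 + 196 = 7942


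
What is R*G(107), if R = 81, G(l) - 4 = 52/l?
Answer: 38880/107 ≈ 363.36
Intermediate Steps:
G(l) = 4 + 52/l
R*G(107) = 81*(4 + 52/107) = 81*(480/107) = 38880/107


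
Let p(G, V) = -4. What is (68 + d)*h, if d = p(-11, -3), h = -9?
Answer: -576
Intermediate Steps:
d = -4
(68 + d)*h = (68 - 4)*(-9) = 64*(-9) = -576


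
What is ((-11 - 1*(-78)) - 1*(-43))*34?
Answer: 3740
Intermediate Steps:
((-11 - 1*(-78)) - 1*(-43))*34 = ((-11 + 78) + 43)*34 = (67 + 43)*34 = 110*34 = 3740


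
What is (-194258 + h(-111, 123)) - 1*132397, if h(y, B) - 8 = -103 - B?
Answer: -326873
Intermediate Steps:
h(y, B) = -95 - B (h(y, B) = 8 + (-103 - B) = -95 - B)
(-194258 + h(-111, 123)) - 1*132397 = (-194258 + (-95 - 1*123)) - 1*132397 = (-194258 + (-95 - 123)) - 132397 = (-194258 - 218) - 132397 = -194476 - 132397 = -326873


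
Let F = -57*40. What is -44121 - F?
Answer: -41841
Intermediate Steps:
F = -2280
-44121 - F = -44121 - 1*(-2280) = -44121 + 2280 = -41841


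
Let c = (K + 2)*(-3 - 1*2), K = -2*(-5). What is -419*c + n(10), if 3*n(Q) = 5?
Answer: 75425/3 ≈ 25142.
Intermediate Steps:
K = 10
n(Q) = 5/3 (n(Q) = (1/3)*5 = 5/3)
c = -60 (c = (10 + 2)*(-3 - 1*2) = 12*(-3 - 2) = 12*(-5) = -60)
-419*c + n(10) = -419*(-60) + 5/3 = 25140 + 5/3 = 75425/3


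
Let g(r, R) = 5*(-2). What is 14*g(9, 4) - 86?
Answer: -226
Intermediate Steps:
g(r, R) = -10
14*g(9, 4) - 86 = 14*(-10) - 86 = -140 - 86 = -226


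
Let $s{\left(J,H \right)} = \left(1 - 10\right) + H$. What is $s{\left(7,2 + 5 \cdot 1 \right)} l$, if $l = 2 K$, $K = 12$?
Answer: $-48$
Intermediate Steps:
$l = 24$ ($l = 2 \cdot 12 = 24$)
$s{\left(J,H \right)} = -9 + H$
$s{\left(7,2 + 5 \cdot 1 \right)} l = \left(-9 + \left(2 + 5 \cdot 1\right)\right) 24 = \left(-9 + \left(2 + 5\right)\right) 24 = \left(-9 + 7\right) 24 = \left(-2\right) 24 = -48$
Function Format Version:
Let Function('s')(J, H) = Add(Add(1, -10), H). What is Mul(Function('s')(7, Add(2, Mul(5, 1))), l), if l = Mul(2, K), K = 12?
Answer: -48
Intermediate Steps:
l = 24 (l = Mul(2, 12) = 24)
Function('s')(J, H) = Add(-9, H)
Mul(Function('s')(7, Add(2, Mul(5, 1))), l) = Mul(Add(-9, Add(2, Mul(5, 1))), 24) = Mul(Add(-9, Add(2, 5)), 24) = Mul(Add(-9, 7), 24) = Mul(-2, 24) = -48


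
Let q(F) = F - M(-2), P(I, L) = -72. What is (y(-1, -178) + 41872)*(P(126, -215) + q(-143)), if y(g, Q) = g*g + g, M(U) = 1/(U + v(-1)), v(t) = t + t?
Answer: -8992012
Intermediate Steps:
v(t) = 2*t
M(U) = 1/(-2 + U) (M(U) = 1/(U + 2*(-1)) = 1/(U - 2) = 1/(-2 + U))
y(g, Q) = g + g**2 (y(g, Q) = g**2 + g = g + g**2)
q(F) = 1/4 + F (q(F) = F - 1/(-2 - 2) = F - 1/(-4) = F - 1*(-1/4) = F + 1/4 = 1/4 + F)
(y(-1, -178) + 41872)*(P(126, -215) + q(-143)) = (-(1 - 1) + 41872)*(-72 + (1/4 - 143)) = (-1*0 + 41872)*(-72 - 571/4) = (0 + 41872)*(-859/4) = 41872*(-859/4) = -8992012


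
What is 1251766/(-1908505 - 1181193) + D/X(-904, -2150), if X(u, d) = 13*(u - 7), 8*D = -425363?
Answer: 597822946235/146365173656 ≈ 4.0845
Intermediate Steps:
D = -425363/8 (D = (⅛)*(-425363) = -425363/8 ≈ -53170.)
X(u, d) = -91 + 13*u (X(u, d) = 13*(-7 + u) = -91 + 13*u)
1251766/(-1908505 - 1181193) + D/X(-904, -2150) = 1251766/(-1908505 - 1181193) - 425363/(8*(-91 + 13*(-904))) = 1251766/(-3089698) - 425363/(8*(-91 - 11752)) = 1251766*(-1/3089698) - 425363/8/(-11843) = -625883/1544849 - 425363/8*(-1/11843) = -625883/1544849 + 425363/94744 = 597822946235/146365173656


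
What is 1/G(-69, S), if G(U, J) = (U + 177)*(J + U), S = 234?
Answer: 1/17820 ≈ 5.6117e-5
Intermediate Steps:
G(U, J) = (177 + U)*(J + U)
1/G(-69, S) = 1/((-69)² + 177*234 + 177*(-69) + 234*(-69)) = 1/(4761 + 41418 - 12213 - 16146) = 1/17820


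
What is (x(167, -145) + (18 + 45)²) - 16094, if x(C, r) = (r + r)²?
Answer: 71975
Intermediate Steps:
x(C, r) = 4*r² (x(C, r) = (2*r)² = 4*r²)
(x(167, -145) + (18 + 45)²) - 16094 = (4*(-145)² + (18 + 45)²) - 16094 = (4*21025 + 63²) - 16094 = (84100 + 3969) - 16094 = 88069 - 16094 = 71975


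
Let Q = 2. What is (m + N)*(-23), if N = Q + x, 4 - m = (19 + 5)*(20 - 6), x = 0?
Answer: 7590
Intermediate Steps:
m = -332 (m = 4 - (19 + 5)*(20 - 6) = 4 - 24*14 = 4 - 1*336 = 4 - 336 = -332)
N = 2 (N = 2 + 0 = 2)
(m + N)*(-23) = (-332 + 2)*(-23) = -330*(-23) = 7590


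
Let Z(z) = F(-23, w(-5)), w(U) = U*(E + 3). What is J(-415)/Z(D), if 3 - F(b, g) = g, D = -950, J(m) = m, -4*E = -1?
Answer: -1660/77 ≈ -21.558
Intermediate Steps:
E = 1/4 (E = -1/4*(-1) = 1/4 ≈ 0.25000)
w(U) = 13*U/4 (w(U) = U*(1/4 + 3) = U*(13/4) = 13*U/4)
F(b, g) = 3 - g
Z(z) = 77/4 (Z(z) = 3 - 13*(-5)/4 = 3 - 1*(-65/4) = 3 + 65/4 = 77/4)
J(-415)/Z(D) = -415/77/4 = -415*4/77 = -1660/77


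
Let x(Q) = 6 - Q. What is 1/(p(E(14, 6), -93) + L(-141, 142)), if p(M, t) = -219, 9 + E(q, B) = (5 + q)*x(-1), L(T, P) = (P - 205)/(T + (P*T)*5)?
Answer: -11139/2439434 ≈ -0.0045662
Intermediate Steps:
L(T, P) = (-205 + P)/(T + 5*P*T)
E(q, B) = 26 + 7*q (E(q, B) = -9 + (5 + q)*(6 - 1*(-1)) = -9 + (5 + q)*(6 + 1) = -9 + (5 + q)*7 = -9 + (35 + 7*q) = 26 + 7*q)
1/(p(E(14, 6), -93) + L(-141, 142)) = 1/(-219 + (-205 + 142)/((-141)*(1 + 5*142))) = 1/(-219 - 1/141*(-63)/(1 + 710)) = 1/(-219 - 1/141*(-63)/711) = 1/(-219 - 1/141*1/711*(-63)) = 1/(-219 + 7/11139) = 1/(-2439434/11139) = -11139/2439434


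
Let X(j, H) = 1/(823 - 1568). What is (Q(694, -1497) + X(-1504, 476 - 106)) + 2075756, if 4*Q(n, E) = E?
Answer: 6184637611/2980 ≈ 2.0754e+6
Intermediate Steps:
X(j, H) = -1/745 (X(j, H) = 1/(-745) = -1/745)
Q(n, E) = E/4
(Q(694, -1497) + X(-1504, 476 - 106)) + 2075756 = ((¼)*(-1497) - 1/745) + 2075756 = (-1497/4 - 1/745) + 2075756 = -1115269/2980 + 2075756 = 6184637611/2980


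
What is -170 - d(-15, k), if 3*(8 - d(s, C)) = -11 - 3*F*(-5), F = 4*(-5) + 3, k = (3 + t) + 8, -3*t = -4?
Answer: -800/3 ≈ -266.67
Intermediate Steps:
t = 4/3 (t = -⅓*(-4) = 4/3 ≈ 1.3333)
k = 37/3 (k = (3 + 4/3) + 8 = 13/3 + 8 = 37/3 ≈ 12.333)
F = -17 (F = -20 + 3 = -17)
d(s, C) = 290/3 (d(s, C) = 8 - (-11 - 3*(-17)*(-5))/3 = 8 - (-11 + 51*(-5))/3 = 8 - (-11 - 255)/3 = 8 - ⅓*(-266) = 8 + 266/3 = 290/3)
-170 - d(-15, k) = -170 - 1*290/3 = -170 - 290/3 = -800/3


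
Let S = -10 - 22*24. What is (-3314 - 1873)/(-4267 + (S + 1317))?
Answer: 5187/3488 ≈ 1.4871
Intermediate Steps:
S = -538 (S = -10 - 528 = -538)
(-3314 - 1873)/(-4267 + (S + 1317)) = (-3314 - 1873)/(-4267 + (-538 + 1317)) = -5187/(-4267 + 779) = -5187/(-3488) = -5187*(-1/3488) = 5187/3488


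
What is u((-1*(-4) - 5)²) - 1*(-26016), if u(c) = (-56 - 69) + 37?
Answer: 25928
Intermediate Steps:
u(c) = -88 (u(c) = -125 + 37 = -88)
u((-1*(-4) - 5)²) - 1*(-26016) = -88 - 1*(-26016) = -88 + 26016 = 25928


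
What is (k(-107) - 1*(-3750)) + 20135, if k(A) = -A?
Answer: 23992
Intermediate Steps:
(k(-107) - 1*(-3750)) + 20135 = (-1*(-107) - 1*(-3750)) + 20135 = (107 + 3750) + 20135 = 3857 + 20135 = 23992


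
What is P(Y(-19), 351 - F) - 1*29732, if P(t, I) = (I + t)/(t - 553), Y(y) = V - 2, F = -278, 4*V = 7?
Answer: -65799431/2213 ≈ -29733.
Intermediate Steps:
V = 7/4 (V = (1/4)*7 = 7/4 ≈ 1.7500)
Y(y) = -1/4 (Y(y) = 7/4 - 2 = -1/4)
P(t, I) = (I + t)/(-553 + t)
P(Y(-19), 351 - F) - 1*29732 = ((351 - 1*(-278)) - 1/4)/(-553 - 1/4) - 1*29732 = ((351 + 278) - 1/4)/(-2213/4) - 29732 = -4*(629 - 1/4)/2213 - 29732 = -4/2213*2515/4 - 29732 = -2515/2213 - 29732 = -65799431/2213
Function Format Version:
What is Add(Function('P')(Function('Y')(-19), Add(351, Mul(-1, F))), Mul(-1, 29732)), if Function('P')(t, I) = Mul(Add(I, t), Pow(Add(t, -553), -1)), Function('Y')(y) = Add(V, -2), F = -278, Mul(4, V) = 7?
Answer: Rational(-65799431, 2213) ≈ -29733.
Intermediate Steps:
V = Rational(7, 4) (V = Mul(Rational(1, 4), 7) = Rational(7, 4) ≈ 1.7500)
Function('Y')(y) = Rational(-1, 4) (Function('Y')(y) = Add(Rational(7, 4), -2) = Rational(-1, 4))
Function('P')(t, I) = Mul(Pow(Add(-553, t), -1), Add(I, t)) (Function('P')(t, I) = Mul(Add(I, t), Pow(Add(-553, t), -1)) = Mul(Pow(Add(-553, t), -1), Add(I, t)))
Add(Function('P')(Function('Y')(-19), Add(351, Mul(-1, F))), Mul(-1, 29732)) = Add(Mul(Pow(Add(-553, Rational(-1, 4)), -1), Add(Add(351, Mul(-1, -278)), Rational(-1, 4))), Mul(-1, 29732)) = Add(Mul(Pow(Rational(-2213, 4), -1), Add(Add(351, 278), Rational(-1, 4))), -29732) = Add(Mul(Rational(-4, 2213), Add(629, Rational(-1, 4))), -29732) = Add(Mul(Rational(-4, 2213), Rational(2515, 4)), -29732) = Add(Rational(-2515, 2213), -29732) = Rational(-65799431, 2213)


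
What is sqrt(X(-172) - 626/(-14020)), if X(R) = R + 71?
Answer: 9*I*sqrt(61246370)/7010 ≈ 10.048*I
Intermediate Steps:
X(R) = 71 + R
sqrt(X(-172) - 626/(-14020)) = sqrt((71 - 172) - 626/(-14020)) = sqrt(-101 - 626*(-1/14020)) = sqrt(-101 + 313/7010) = sqrt(-707697/7010) = 9*I*sqrt(61246370)/7010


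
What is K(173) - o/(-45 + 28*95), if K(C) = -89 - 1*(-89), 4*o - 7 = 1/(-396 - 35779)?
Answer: -63306/94597625 ≈ -0.00066921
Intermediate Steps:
o = 63306/36175 (o = 7/4 + 1/(4*(-396 - 35779)) = 7/4 + (1/4)/(-36175) = 7/4 + (1/4)*(-1/36175) = 7/4 - 1/144700 = 63306/36175 ≈ 1.7500)
K(C) = 0 (K(C) = -89 + 89 = 0)
K(173) - o/(-45 + 28*95) = 0 - 63306/(36175*(-45 + 28*95)) = 0 - 63306/(36175*(-45 + 2660)) = 0 - 63306/(36175*2615) = 0 - 1*63306/94597625 = 0 - 63306/94597625 = -63306/94597625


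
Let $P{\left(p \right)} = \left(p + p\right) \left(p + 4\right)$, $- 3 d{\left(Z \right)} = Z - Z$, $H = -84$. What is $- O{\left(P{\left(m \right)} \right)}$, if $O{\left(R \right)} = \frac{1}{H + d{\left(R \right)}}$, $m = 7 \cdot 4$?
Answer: $\frac{1}{84} \approx 0.011905$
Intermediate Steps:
$m = 28$
$d{\left(Z \right)} = 0$ ($d{\left(Z \right)} = - \frac{Z - Z}{3} = \left(- \frac{1}{3}\right) 0 = 0$)
$P{\left(p \right)} = 2 p \left(4 + p\right)$
$O{\left(R \right)} = - \frac{1}{84}$ ($O{\left(R \right)} = \frac{1}{-84 + 0} = \frac{1}{-84} = - \frac{1}{84}$)
$- O{\left(P{\left(m \right)} \right)} = \left(-1\right) \left(- \frac{1}{84}\right) = \frac{1}{84}$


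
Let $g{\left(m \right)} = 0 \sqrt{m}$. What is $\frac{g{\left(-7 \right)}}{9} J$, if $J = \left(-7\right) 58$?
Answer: $0$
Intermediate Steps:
$g{\left(m \right)} = 0$
$J = -406$
$\frac{g{\left(-7 \right)}}{9} J = \frac{0}{9} \left(-406\right) = 0 \cdot \frac{1}{9} \left(-406\right) = 0 \left(-406\right) = 0$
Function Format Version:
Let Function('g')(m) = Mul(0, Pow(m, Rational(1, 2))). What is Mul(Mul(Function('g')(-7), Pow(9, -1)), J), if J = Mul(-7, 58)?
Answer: 0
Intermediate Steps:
Function('g')(m) = 0
J = -406
Mul(Mul(Function('g')(-7), Pow(9, -1)), J) = Mul(Mul(0, Pow(9, -1)), -406) = Mul(Mul(0, Rational(1, 9)), -406) = Mul(0, -406) = 0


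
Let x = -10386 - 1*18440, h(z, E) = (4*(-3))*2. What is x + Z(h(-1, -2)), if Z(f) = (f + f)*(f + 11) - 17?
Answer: -28219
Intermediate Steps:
h(z, E) = -24 (h(z, E) = -12*2 = -24)
Z(f) = -17 + 2*f*(11 + f) (Z(f) = (2*f)*(11 + f) - 17 = 2*f*(11 + f) - 17 = -17 + 2*f*(11 + f))
x = -28826 (x = -10386 - 18440 = -28826)
x + Z(h(-1, -2)) = -28826 + (-17 + 2*(-24)**2 + 22*(-24)) = -28826 + (-17 + 2*576 - 528) = -28826 + (-17 + 1152 - 528) = -28826 + 607 = -28219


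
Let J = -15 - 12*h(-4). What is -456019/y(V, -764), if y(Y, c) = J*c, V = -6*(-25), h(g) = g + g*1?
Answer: 456019/61884 ≈ 7.3689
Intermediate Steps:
h(g) = 2*g (h(g) = g + g = 2*g)
J = 81 (J = -15 - 24*(-4) = -15 - 12*(-8) = -15 + 96 = 81)
V = 150
y(Y, c) = 81*c
-456019/y(V, -764) = -456019/(81*(-764)) = -456019/(-61884) = -456019*(-1/61884) = 456019/61884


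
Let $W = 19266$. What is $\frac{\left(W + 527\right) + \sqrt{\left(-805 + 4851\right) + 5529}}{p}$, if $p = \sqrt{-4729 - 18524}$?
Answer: $\frac{i \sqrt{23253} \left(-19793 - 5 \sqrt{383}\right)}{23253} \approx - 130.44 i$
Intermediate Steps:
$p = i \sqrt{23253}$ ($p = \sqrt{-23253} = i \sqrt{23253} \approx 152.49 i$)
$\frac{\left(W + 527\right) + \sqrt{\left(-805 + 4851\right) + 5529}}{p} = \frac{\left(19266 + 527\right) + \sqrt{\left(-805 + 4851\right) + 5529}}{i \sqrt{23253}} = \left(19793 + \sqrt{4046 + 5529}\right) \left(- \frac{i \sqrt{23253}}{23253}\right) = \left(19793 + \sqrt{9575}\right) \left(- \frac{i \sqrt{23253}}{23253}\right) = \left(19793 + 5 \sqrt{383}\right) \left(- \frac{i \sqrt{23253}}{23253}\right) = - \frac{i \sqrt{23253} \left(19793 + 5 \sqrt{383}\right)}{23253}$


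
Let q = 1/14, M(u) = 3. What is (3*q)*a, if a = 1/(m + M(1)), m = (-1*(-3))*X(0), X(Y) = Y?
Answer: 1/14 ≈ 0.071429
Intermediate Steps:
m = 0 (m = -1*(-3)*0 = 3*0 = 0)
q = 1/14 ≈ 0.071429
a = ⅓ (a = 1/(0 + 3) = 1/3 = ⅓ ≈ 0.33333)
(3*q)*a = (3*(1/14))*(⅓) = (3/14)*(⅓) = 1/14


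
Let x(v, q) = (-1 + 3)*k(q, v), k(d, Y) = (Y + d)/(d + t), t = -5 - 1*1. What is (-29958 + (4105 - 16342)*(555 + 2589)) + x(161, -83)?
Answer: -3426774810/89 ≈ -3.8503e+7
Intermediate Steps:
t = -6 (t = -5 - 1 = -6)
k(d, Y) = (Y + d)/(-6 + d) (k(d, Y) = (Y + d)/(d - 6) = (Y + d)/(-6 + d))
x(v, q) = 2*(q + v)/(-6 + q) (x(v, q) = (-1 + 3)*((v + q)/(-6 + q)) = 2*((q + v)/(-6 + q)) = 2*(q + v)/(-6 + q))
(-29958 + (4105 - 16342)*(555 + 2589)) + x(161, -83) = (-29958 + (4105 - 16342)*(555 + 2589)) + 2*(-83 + 161)/(-6 - 83) = (-29958 - 12237*3144) + 2*78/(-89) = (-29958 - 38473128) + 2*(-1/89)*78 = -38503086 - 156/89 = -3426774810/89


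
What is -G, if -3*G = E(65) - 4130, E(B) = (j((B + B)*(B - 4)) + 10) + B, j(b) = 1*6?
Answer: -4049/3 ≈ -1349.7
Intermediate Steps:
j(b) = 6
E(B) = 16 + B (E(B) = (6 + 10) + B = 16 + B)
G = 4049/3 (G = -((16 + 65) - 4130)/3 = -(81 - 4130)/3 = -1/3*(-4049) = 4049/3 ≈ 1349.7)
-G = -1*4049/3 = -4049/3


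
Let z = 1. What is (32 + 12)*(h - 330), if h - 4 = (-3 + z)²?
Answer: -14168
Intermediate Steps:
h = 8 (h = 4 + (-3 + 1)² = 4 + (-2)² = 4 + 4 = 8)
(32 + 12)*(h - 330) = (32 + 12)*(8 - 330) = 44*(-322) = -14168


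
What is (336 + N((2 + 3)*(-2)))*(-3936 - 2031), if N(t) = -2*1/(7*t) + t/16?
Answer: -560378871/280 ≈ -2.0014e+6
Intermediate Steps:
N(t) = -2/(7*t) + t/16 (N(t) = -2*1/(7*t) + t*(1/16) = -2/(7*t) + t/16)
(336 + N((2 + 3)*(-2)))*(-3936 - 2031) = (336 + (-2*(-1/(2*(2 + 3)))/7 + ((2 + 3)*(-2))/16))*(-3936 - 2031) = (336 + (-2/(7*(5*(-2))) + (5*(-2))/16))*(-5967) = (336 + (-2/7/(-10) + (1/16)*(-10)))*(-5967) = (336 + (-2/7*(-1/10) - 5/8))*(-5967) = (336 + (1/35 - 5/8))*(-5967) = (336 - 167/280)*(-5967) = (93913/280)*(-5967) = -560378871/280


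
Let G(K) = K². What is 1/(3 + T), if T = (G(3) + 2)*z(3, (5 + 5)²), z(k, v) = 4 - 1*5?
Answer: -⅛ ≈ -0.12500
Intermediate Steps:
z(k, v) = -1 (z(k, v) = 4 - 5 = -1)
T = -11 (T = (3² + 2)*(-1) = (9 + 2)*(-1) = 11*(-1) = -11)
1/(3 + T) = 1/(3 - 11) = 1/(-8) = -⅛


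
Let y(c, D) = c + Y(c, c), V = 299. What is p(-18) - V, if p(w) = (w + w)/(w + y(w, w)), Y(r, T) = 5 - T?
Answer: -3851/13 ≈ -296.23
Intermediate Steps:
y(c, D) = 5 (y(c, D) = c + (5 - c) = 5)
p(w) = 2*w/(5 + w) (p(w) = (w + w)/(w + 5) = (2*w)/(5 + w) = 2*w/(5 + w))
p(-18) - V = 2*(-18)/(5 - 18) - 1*299 = 2*(-18)/(-13) - 299 = 2*(-18)*(-1/13) - 299 = 36/13 - 299 = -3851/13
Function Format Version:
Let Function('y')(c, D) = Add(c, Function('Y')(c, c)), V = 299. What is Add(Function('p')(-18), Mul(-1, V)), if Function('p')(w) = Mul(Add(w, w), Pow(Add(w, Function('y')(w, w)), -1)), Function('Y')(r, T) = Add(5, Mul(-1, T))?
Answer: Rational(-3851, 13) ≈ -296.23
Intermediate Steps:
Function('y')(c, D) = 5 (Function('y')(c, D) = Add(c, Add(5, Mul(-1, c))) = 5)
Function('p')(w) = Mul(2, w, Pow(Add(5, w), -1)) (Function('p')(w) = Mul(Add(w, w), Pow(Add(w, 5), -1)) = Mul(Mul(2, w), Pow(Add(5, w), -1)) = Mul(2, w, Pow(Add(5, w), -1)))
Add(Function('p')(-18), Mul(-1, V)) = Add(Mul(2, -18, Pow(Add(5, -18), -1)), Mul(-1, 299)) = Add(Mul(2, -18, Pow(-13, -1)), -299) = Add(Mul(2, -18, Rational(-1, 13)), -299) = Add(Rational(36, 13), -299) = Rational(-3851, 13)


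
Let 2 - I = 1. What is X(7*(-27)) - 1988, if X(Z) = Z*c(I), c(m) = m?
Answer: -2177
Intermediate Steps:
I = 1 (I = 2 - 1*1 = 2 - 1 = 1)
X(Z) = Z (X(Z) = Z*1 = Z)
X(7*(-27)) - 1988 = 7*(-27) - 1988 = -189 - 1988 = -2177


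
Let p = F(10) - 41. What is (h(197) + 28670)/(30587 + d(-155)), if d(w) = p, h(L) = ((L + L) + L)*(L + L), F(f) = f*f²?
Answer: 130762/15773 ≈ 8.2902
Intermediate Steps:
F(f) = f³
p = 959 (p = 10³ - 41 = 1000 - 41 = 959)
h(L) = 6*L² (h(L) = (2*L + L)*(2*L) = (3*L)*(2*L) = 6*L²)
d(w) = 959
(h(197) + 28670)/(30587 + d(-155)) = (6*197² + 28670)/(30587 + 959) = (6*38809 + 28670)/31546 = (232854 + 28670)*(1/31546) = 261524*(1/31546) = 130762/15773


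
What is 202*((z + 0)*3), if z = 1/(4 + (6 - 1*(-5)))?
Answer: 202/5 ≈ 40.400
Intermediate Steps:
z = 1/15 (z = 1/(4 + (6 + 5)) = 1/(4 + 11) = 1/15 ≈ 0.066667)
202*((z + 0)*3) = 202*((1/15 + 0)*3) = 202*((1/15)*3) = 202*(⅕) = 202/5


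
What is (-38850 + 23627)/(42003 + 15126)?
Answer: -15223/57129 ≈ -0.26647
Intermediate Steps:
(-38850 + 23627)/(42003 + 15126) = -15223/57129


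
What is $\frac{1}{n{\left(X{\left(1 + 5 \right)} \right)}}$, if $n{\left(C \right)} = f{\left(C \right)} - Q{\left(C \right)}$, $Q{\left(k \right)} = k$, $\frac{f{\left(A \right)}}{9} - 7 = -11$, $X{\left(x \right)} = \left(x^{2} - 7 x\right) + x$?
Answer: $- \frac{1}{36} \approx -0.027778$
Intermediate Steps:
$X{\left(x \right)} = x^{2} - 6 x$
$f{\left(A \right)} = -36$ ($f{\left(A \right)} = 63 + 9 \left(-11\right) = 63 - 99 = -36$)
$n{\left(C \right)} = -36 - C$
$\frac{1}{n{\left(X{\left(1 + 5 \right)} \right)}} = \frac{1}{-36 - \left(1 + 5\right) \left(-6 + \left(1 + 5\right)\right)} = \frac{1}{-36 - 6 \left(-6 + 6\right)} = \frac{1}{-36 - 6 \cdot 0} = \frac{1}{-36 - 0} = \frac{1}{-36 + 0} = \frac{1}{-36} = - \frac{1}{36}$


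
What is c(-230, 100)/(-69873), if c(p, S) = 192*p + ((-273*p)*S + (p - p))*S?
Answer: -209285280/23291 ≈ -8985.7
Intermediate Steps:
c(p, S) = 192*p - 273*p*S² (c(p, S) = 192*p + (-273*S*p + 0)*S = 192*p + (-273*S*p)*S = 192*p - 273*p*S²)
c(-230, 100)/(-69873) = (3*(-230)*(64 - 91*100²))/(-69873) = (3*(-230)*(64 - 91*10000))*(-1/69873) = (3*(-230)*(64 - 910000))*(-1/69873) = (3*(-230)*(-909936))*(-1/69873) = 627855840*(-1/69873) = -209285280/23291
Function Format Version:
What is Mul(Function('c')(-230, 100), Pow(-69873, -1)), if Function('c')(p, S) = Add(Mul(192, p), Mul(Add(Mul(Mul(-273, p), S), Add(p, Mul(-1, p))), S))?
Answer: Rational(-209285280, 23291) ≈ -8985.7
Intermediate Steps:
Function('c')(p, S) = Add(Mul(192, p), Mul(-273, p, Pow(S, 2))) (Function('c')(p, S) = Add(Mul(192, p), Mul(Add(Mul(-273, S, p), 0), S)) = Add(Mul(192, p), Mul(Mul(-273, S, p), S)) = Add(Mul(192, p), Mul(-273, p, Pow(S, 2))))
Mul(Function('c')(-230, 100), Pow(-69873, -1)) = Mul(Mul(3, -230, Add(64, Mul(-91, Pow(100, 2)))), Pow(-69873, -1)) = Mul(Mul(3, -230, Add(64, Mul(-91, 10000))), Rational(-1, 69873)) = Mul(Mul(3, -230, Add(64, -910000)), Rational(-1, 69873)) = Mul(Mul(3, -230, -909936), Rational(-1, 69873)) = Mul(627855840, Rational(-1, 69873)) = Rational(-209285280, 23291)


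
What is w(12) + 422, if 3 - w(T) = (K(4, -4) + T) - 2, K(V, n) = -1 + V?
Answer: 412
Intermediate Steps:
w(T) = 2 - T (w(T) = 3 - (((-1 + 4) + T) - 2) = 3 - ((3 + T) - 2) = 3 - (1 + T) = 3 + (-1 - T) = 2 - T)
w(12) + 422 = (2 - 1*12) + 422 = (2 - 12) + 422 = -10 + 422 = 412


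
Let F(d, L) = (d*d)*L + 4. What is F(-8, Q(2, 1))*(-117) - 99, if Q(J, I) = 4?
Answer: -30519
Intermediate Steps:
F(d, L) = 4 + L*d**2 (F(d, L) = d**2*L + 4 = L*d**2 + 4 = 4 + L*d**2)
F(-8, Q(2, 1))*(-117) - 99 = (4 + 4*(-8)**2)*(-117) - 99 = (4 + 4*64)*(-117) - 99 = (4 + 256)*(-117) - 99 = 260*(-117) - 99 = -30420 - 99 = -30519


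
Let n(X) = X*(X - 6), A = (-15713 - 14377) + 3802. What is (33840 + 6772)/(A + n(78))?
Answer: -10153/5168 ≈ -1.9646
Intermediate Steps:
A = -26288 (A = -30090 + 3802 = -26288)
n(X) = X*(-6 + X)
(33840 + 6772)/(A + n(78)) = (33840 + 6772)/(-26288 + 78*(-6 + 78)) = 40612/(-26288 + 78*72) = 40612/(-26288 + 5616) = 40612/(-20672) = 40612*(-1/20672) = -10153/5168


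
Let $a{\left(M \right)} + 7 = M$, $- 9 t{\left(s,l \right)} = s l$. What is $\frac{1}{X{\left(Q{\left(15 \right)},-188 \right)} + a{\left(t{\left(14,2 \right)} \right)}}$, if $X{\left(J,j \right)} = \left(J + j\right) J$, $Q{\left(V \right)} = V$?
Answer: $- \frac{9}{23446} \approx -0.00038386$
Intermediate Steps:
$t{\left(s,l \right)} = - \frac{l s}{9}$ ($t{\left(s,l \right)} = - \frac{s l}{9} = - \frac{l s}{9}$)
$X{\left(J,j \right)} = J \left(J + j\right)$
$a{\left(M \right)} = -7 + M$
$\frac{1}{X{\left(Q{\left(15 \right)},-188 \right)} + a{\left(t{\left(14,2 \right)} \right)}} = \frac{1}{15 \left(15 - 188\right) - \left(7 + \frac{2}{9} \cdot 14\right)} = \frac{1}{15 \left(-173\right) - \frac{91}{9}} = \frac{1}{-2595 - \frac{91}{9}} = \frac{1}{- \frac{23446}{9}} = - \frac{9}{23446}$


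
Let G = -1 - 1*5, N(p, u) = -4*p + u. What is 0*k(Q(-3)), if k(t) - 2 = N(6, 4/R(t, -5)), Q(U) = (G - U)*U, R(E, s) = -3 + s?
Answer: 0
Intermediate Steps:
N(p, u) = u - 4*p
G = -6 (G = -1 - 5 = -6)
Q(U) = U*(-6 - U) (Q(U) = (-6 - U)*U = U*(-6 - U))
k(t) = -45/2 (k(t) = 2 + (4/(-3 - 5) - 4*6) = 2 + (4/(-8) - 24) = 2 + (4*(-1/8) - 24) = 2 + (-1/2 - 24) = 2 - 49/2 = -45/2)
0*k(Q(-3)) = 0*(-45/2) = 0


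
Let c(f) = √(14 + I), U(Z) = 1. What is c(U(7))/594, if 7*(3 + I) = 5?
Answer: √574/4158 ≈ 0.0057620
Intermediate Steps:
I = -16/7 (I = -3 + (⅐)*5 = -3 + 5/7 = -16/7 ≈ -2.2857)
c(f) = √574/7 (c(f) = √(14 - 16/7) = √(82/7) = √574/7)
c(U(7))/594 = (√574/7)/594 = (√574/7)*(1/594) = √574/4158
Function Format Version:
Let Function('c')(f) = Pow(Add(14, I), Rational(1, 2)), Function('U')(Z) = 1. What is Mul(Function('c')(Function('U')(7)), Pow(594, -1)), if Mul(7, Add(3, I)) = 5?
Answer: Mul(Rational(1, 4158), Pow(574, Rational(1, 2))) ≈ 0.0057620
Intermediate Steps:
I = Rational(-16, 7) (I = Add(-3, Mul(Rational(1, 7), 5)) = Add(-3, Rational(5, 7)) = Rational(-16, 7) ≈ -2.2857)
Function('c')(f) = Mul(Rational(1, 7), Pow(574, Rational(1, 2))) (Function('c')(f) = Pow(Add(14, Rational(-16, 7)), Rational(1, 2)) = Pow(Rational(82, 7), Rational(1, 2)) = Mul(Rational(1, 7), Pow(574, Rational(1, 2))))
Mul(Function('c')(Function('U')(7)), Pow(594, -1)) = Mul(Mul(Rational(1, 7), Pow(574, Rational(1, 2))), Pow(594, -1)) = Mul(Mul(Rational(1, 7), Pow(574, Rational(1, 2))), Rational(1, 594)) = Mul(Rational(1, 4158), Pow(574, Rational(1, 2)))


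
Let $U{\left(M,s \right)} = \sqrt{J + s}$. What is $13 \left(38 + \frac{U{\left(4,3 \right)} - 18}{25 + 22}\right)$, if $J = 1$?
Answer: $\frac{23010}{47} \approx 489.57$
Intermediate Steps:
$U{\left(M,s \right)} = \sqrt{1 + s}$
$13 \left(38 + \frac{U{\left(4,3 \right)} - 18}{25 + 22}\right) = 13 \left(38 + \frac{\sqrt{1 + 3} - 18}{25 + 22}\right) = 13 \left(38 + \frac{\sqrt{4} - 18}{47}\right) = 13 \left(38 + \left(2 - 18\right) \frac{1}{47}\right) = 13 \left(38 - \frac{16}{47}\right) = 13 \cdot \frac{1770}{47} = \frac{23010}{47}$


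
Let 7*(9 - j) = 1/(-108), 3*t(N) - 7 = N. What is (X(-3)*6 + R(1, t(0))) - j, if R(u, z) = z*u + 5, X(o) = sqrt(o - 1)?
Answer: -1261/756 + 12*I ≈ -1.668 + 12.0*I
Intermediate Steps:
X(o) = sqrt(-1 + o)
t(N) = 7/3 + N/3
j = 6805/756 (j = 9 - 1/7/(-108) = 9 - 1/7*(-1/108) = 9 + 1/756 = 6805/756 ≈ 9.0013)
R(u, z) = 5 + u*z (R(u, z) = u*z + 5 = 5 + u*z)
(X(-3)*6 + R(1, t(0))) - j = (sqrt(-1 - 3)*6 + (5 + 1*(7/3 + (1/3)*0))) - 1*6805/756 = (sqrt(-4)*6 + (5 + 1*(7/3 + 0))) - 6805/756 = ((2*I)*6 + (5 + 1*(7/3))) - 6805/756 = (12*I + (5 + 7/3)) - 6805/756 = (12*I + 22/3) - 6805/756 = (22/3 + 12*I) - 6805/756 = -1261/756 + 12*I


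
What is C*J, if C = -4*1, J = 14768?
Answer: -59072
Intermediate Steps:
C = -4
C*J = -4*14768 = -59072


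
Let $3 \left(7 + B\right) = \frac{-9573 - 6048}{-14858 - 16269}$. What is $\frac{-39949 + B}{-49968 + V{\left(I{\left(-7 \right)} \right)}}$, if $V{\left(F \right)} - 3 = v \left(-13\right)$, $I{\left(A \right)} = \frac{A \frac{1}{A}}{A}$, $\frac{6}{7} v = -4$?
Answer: $\frac{3731115615}{4660116551} \approx 0.80065$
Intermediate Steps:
$v = - \frac{14}{3}$ ($v = \frac{7}{6} \left(-4\right) = - \frac{14}{3} \approx -4.6667$)
$I{\left(A \right)} = \frac{1}{A}$ ($I{\left(A \right)} = 1 \frac{1}{A} = \frac{1}{A}$)
$V{\left(F \right)} = \frac{191}{3}$ ($V{\left(F \right)} = 3 - - \frac{182}{3} = 3 + \frac{182}{3} = \frac{191}{3}$)
$B = - \frac{212682}{31127}$ ($B = -7 + \frac{\left(-9573 - 6048\right) \frac{1}{-14858 - 16269}}{3} = -7 + \frac{\left(-15621\right) \frac{1}{-31127}}{3} = -7 + \frac{\left(-15621\right) \left(- \frac{1}{31127}\right)}{3} = -7 + \frac{1}{3} \cdot \frac{15621}{31127} = -7 + \frac{5207}{31127} = - \frac{212682}{31127} \approx -6.8327$)
$\frac{-39949 + B}{-49968 + V{\left(I{\left(-7 \right)} \right)}} = \frac{-39949 - \frac{212682}{31127}}{-49968 + \frac{191}{3}} = - \frac{1243705205}{31127 \left(- \frac{149713}{3}\right)} = \left(- \frac{1243705205}{31127}\right) \left(- \frac{3}{149713}\right) = \frac{3731115615}{4660116551}$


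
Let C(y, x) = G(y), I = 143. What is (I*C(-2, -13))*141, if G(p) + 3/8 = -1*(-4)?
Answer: 584727/8 ≈ 73091.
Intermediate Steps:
G(p) = 29/8 (G(p) = -3/8 - 1*(-4) = -3/8 + 4 = 29/8)
C(y, x) = 29/8
(I*C(-2, -13))*141 = (143*(29/8))*141 = (4147/8)*141 = 584727/8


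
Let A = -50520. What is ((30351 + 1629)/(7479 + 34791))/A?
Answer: -533/35591340 ≈ -1.4976e-5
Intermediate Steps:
((30351 + 1629)/(7479 + 34791))/A = ((30351 + 1629)/(7479 + 34791))/(-50520) = (31980/42270)*(-1/50520) = (31980*(1/42270))*(-1/50520) = (1066/1409)*(-1/50520) = -533/35591340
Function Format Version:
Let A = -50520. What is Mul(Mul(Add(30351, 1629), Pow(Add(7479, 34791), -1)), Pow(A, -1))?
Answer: Rational(-533, 35591340) ≈ -1.4976e-5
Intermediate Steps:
Mul(Mul(Add(30351, 1629), Pow(Add(7479, 34791), -1)), Pow(A, -1)) = Mul(Mul(Add(30351, 1629), Pow(Add(7479, 34791), -1)), Pow(-50520, -1)) = Mul(Mul(31980, Pow(42270, -1)), Rational(-1, 50520)) = Mul(Mul(31980, Rational(1, 42270)), Rational(-1, 50520)) = Mul(Rational(1066, 1409), Rational(-1, 50520)) = Rational(-533, 35591340)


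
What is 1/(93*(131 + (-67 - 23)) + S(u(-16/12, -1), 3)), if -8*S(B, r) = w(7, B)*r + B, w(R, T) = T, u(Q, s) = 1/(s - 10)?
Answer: 22/83887 ≈ 0.00026226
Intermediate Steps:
u(Q, s) = 1/(-10 + s)
S(B, r) = -B/8 - B*r/8 (S(B, r) = -(B*r + B)/8 = -(B + B*r)/8 = -B/8 - B*r/8)
1/(93*(131 + (-67 - 23)) + S(u(-16/12, -1), 3)) = 1/(93*(131 + (-67 - 23)) + (-1 - 1*3)/(8*(-10 - 1))) = 1/(93*(131 - 90) + (⅛)*(-1 - 3)/(-11)) = 1/(93*41 + (⅛)*(-1/11)*(-4)) = 1/(3813 + 1/22) = 1/(83887/22) = 22/83887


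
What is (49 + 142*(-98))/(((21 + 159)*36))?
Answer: -13867/6480 ≈ -2.1400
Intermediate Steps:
(49 + 142*(-98))/(((21 + 159)*36)) = (49 - 13916)/((180*36)) = -13867/6480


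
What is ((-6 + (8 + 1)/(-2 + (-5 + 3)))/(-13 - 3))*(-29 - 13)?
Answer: -693/32 ≈ -21.656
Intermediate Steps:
((-6 + (8 + 1)/(-2 + (-5 + 3)))/(-13 - 3))*(-29 - 13) = ((-6 + 9/(-2 - 2))/(-16))*(-42) = ((-6 + 9/(-4))*(-1/16))*(-42) = ((-6 + 9*(-¼))*(-1/16))*(-42) = ((-6 - 9/4)*(-1/16))*(-42) = -33/4*(-1/16)*(-42) = (33/64)*(-42) = -693/32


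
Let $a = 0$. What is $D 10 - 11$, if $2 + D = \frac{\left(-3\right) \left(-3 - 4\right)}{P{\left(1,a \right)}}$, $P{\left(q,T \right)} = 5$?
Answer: $11$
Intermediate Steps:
$D = \frac{11}{5}$ ($D = -2 + \frac{\left(-3\right) \left(-3 - 4\right)}{5} = -2 + \left(-3\right) \left(-7\right) \frac{1}{5} = -2 + 21 \cdot \frac{1}{5} = -2 + \frac{21}{5} = \frac{11}{5} \approx 2.2$)
$D 10 - 11 = \frac{11}{5} \cdot 10 - 11 = 22 - 11 = 11$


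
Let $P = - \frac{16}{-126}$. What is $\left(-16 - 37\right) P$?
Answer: $- \frac{424}{63} \approx -6.7302$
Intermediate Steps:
$P = \frac{8}{63}$ ($P = \left(-16\right) \left(- \frac{1}{126}\right) = \frac{8}{63} \approx 0.12698$)
$\left(-16 - 37\right) P = \left(-16 - 37\right) \frac{8}{63} = \left(-53\right) \frac{8}{63} = - \frac{424}{63}$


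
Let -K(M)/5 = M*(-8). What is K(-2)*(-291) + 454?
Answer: 23734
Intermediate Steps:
K(M) = 40*M (K(M) = -5*M*(-8) = -(-40)*M = 40*M)
K(-2)*(-291) + 454 = (40*(-2))*(-291) + 454 = -80*(-291) + 454 = 23280 + 454 = 23734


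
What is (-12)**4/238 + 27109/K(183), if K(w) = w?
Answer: 5123315/21777 ≈ 235.26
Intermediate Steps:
(-12)**4/238 + 27109/K(183) = (-12)**4/238 + 27109/183 = 20736*(1/238) + 27109*(1/183) = 10368/119 + 27109/183 = 5123315/21777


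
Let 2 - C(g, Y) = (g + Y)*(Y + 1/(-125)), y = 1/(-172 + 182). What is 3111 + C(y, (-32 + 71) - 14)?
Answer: 1553563/625 ≈ 2485.7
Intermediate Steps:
y = ⅒ (y = 1/10 = ⅒ ≈ 0.10000)
C(g, Y) = 2 - (-1/125 + Y)*(Y + g) (C(g, Y) = 2 - (g + Y)*(Y + 1/(-125)) = 2 - (Y + g)*(Y - 1/125) = 2 - (Y + g)*(-1/125 + Y) = 2 - (-1/125 + Y)*(Y + g))
3111 + C(y, (-32 + 71) - 14) = 3111 + (2 - ((-32 + 71) - 14)² + ((-32 + 71) - 14)/125 + (1/125)*(⅒) - 1*((-32 + 71) - 14)*⅒) = 3111 + (2 - (39 - 14)² + (39 - 14)/125 + 1/1250 - 1*(39 - 14)*⅒) = 3111 + (2 - 1*25² + (1/125)*25 + 1/1250 - 1*25*⅒) = 3111 + (2 - 1*625 + ⅕ + 1/1250 - 5/2) = 3111 + (2 - 625 + ⅕ + 1/1250 - 5/2) = 3111 - 390812/625 = 1553563/625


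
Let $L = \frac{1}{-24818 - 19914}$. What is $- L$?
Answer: $\frac{1}{44732} \approx 2.2355 \cdot 10^{-5}$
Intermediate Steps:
$L = - \frac{1}{44732}$ ($L = \frac{1}{-44732} = - \frac{1}{44732} \approx -2.2355 \cdot 10^{-5}$)
$- L = \left(-1\right) \left(- \frac{1}{44732}\right) = \frac{1}{44732}$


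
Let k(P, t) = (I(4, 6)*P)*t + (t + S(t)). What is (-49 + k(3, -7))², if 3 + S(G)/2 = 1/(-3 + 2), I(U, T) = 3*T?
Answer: 195364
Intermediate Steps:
S(G) = -8 (S(G) = -6 + 2/(-3 + 2) = -6 + 2/(-1) = -6 + 2*(-1) = -6 - 2 = -8)
k(P, t) = -8 + t + 18*P*t (k(P, t) = ((3*6)*P)*t + (t - 8) = (18*P)*t + (-8 + t) = 18*P*t + (-8 + t) = -8 + t + 18*P*t)
(-49 + k(3, -7))² = (-49 + (-8 - 7 + 18*3*(-7)))² = (-49 + (-8 - 7 - 378))² = (-49 - 393)² = (-442)² = 195364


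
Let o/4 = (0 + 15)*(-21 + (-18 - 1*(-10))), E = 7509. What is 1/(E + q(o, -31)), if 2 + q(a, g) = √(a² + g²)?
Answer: 7507/53326488 - √3028561/53326488 ≈ 0.00010814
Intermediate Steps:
o = -1740 (o = 4*((0 + 15)*(-21 + (-18 - 1*(-10)))) = 4*(15*(-21 + (-18 + 10))) = 4*(15*(-21 - 8)) = 4*(15*(-29)) = 4*(-435) = -1740)
q(a, g) = -2 + √(a² + g²)
1/(E + q(o, -31)) = 1/(7509 + (-2 + √((-1740)² + (-31)²))) = 1/(7509 + (-2 + √(3027600 + 961))) = 1/(7509 + (-2 + √3028561)) = 1/(7507 + √3028561)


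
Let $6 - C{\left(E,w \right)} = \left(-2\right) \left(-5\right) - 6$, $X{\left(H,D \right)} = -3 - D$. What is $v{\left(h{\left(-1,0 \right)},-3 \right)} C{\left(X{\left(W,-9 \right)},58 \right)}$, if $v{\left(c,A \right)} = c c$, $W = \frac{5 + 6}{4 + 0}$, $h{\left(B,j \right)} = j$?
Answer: $0$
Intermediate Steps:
$W = \frac{11}{4} \approx 2.75$
$v{\left(c,A \right)} = c^{2}$
$C{\left(E,w \right)} = 2$ ($C{\left(E,w \right)} = 6 - \left(\left(-2\right) \left(-5\right) - 6\right) = 6 - \left(10 - 6\right) = 6 - 4 = 2$)
$v{\left(h{\left(-1,0 \right)},-3 \right)} C{\left(X{\left(W,-9 \right)},58 \right)} = 0^{2} \cdot 2 = 0 \cdot 2 = 0$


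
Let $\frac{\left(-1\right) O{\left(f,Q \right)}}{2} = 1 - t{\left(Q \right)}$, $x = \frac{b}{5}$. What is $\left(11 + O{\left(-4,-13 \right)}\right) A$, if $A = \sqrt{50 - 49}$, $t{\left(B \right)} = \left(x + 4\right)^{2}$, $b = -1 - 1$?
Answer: $\frac{873}{25} \approx 34.92$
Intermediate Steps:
$b = -2$
$x = - \frac{2}{5} \approx -0.4$
$t{\left(B \right)} = \frac{324}{25}$ ($t{\left(B \right)} = \left(- \frac{2}{5} + 4\right)^{2} = \left(\frac{18}{5}\right)^{2} = \frac{324}{25}$)
$O{\left(f,Q \right)} = \frac{598}{25}$ ($O{\left(f,Q \right)} = - 2 \left(1 - \frac{324}{25}\right) = \left(-2\right) \left(- \frac{299}{25}\right) = \frac{598}{25}$)
$A = 1$ ($A = \sqrt{1} = 1$)
$\left(11 + O{\left(-4,-13 \right)}\right) A = \left(11 + \frac{598}{25}\right) 1 = \frac{873}{25} \cdot 1 = \frac{873}{25}$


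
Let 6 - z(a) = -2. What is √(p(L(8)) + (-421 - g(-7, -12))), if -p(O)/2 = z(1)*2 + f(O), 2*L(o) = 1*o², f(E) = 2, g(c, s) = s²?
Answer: I*√601 ≈ 24.515*I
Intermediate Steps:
z(a) = 8 (z(a) = 6 - 1*(-2) = 6 + 2 = 8)
L(o) = o²/2 (L(o) = (1*o²)/2 = o²/2)
p(O) = -36 (p(O) = -2*(8*2 + 2) = -2*(16 + 2) = -2*18 = -36)
√(p(L(8)) + (-421 - g(-7, -12))) = √(-36 + (-421 - 1*(-12)²)) = √(-36 + (-421 - 1*144)) = √(-36 + (-421 - 144)) = √(-36 - 565) = √(-601) = I*√601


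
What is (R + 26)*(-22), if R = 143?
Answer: -3718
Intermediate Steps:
(R + 26)*(-22) = (143 + 26)*(-22) = 169*(-22) = -3718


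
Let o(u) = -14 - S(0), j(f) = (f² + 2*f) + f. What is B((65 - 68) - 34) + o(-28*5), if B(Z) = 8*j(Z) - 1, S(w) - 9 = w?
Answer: 10040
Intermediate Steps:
S(w) = 9 + w
j(f) = f² + 3*f
B(Z) = -1 + 8*Z*(3 + Z) (B(Z) = 8*(Z*(3 + Z)) - 1 = 8*Z*(3 + Z) - 1 = -1 + 8*Z*(3 + Z))
o(u) = -23 (o(u) = -14 - (9 + 0) = -14 - 1*9 = -14 - 9 = -23)
B((65 - 68) - 34) + o(-28*5) = (-1 + 8*((65 - 68) - 34)*(3 + ((65 - 68) - 34))) - 23 = (-1 + 8*(-3 - 34)*(3 + (-3 - 34))) - 23 = (-1 + 8*(-37)*(3 - 37)) - 23 = (-1 + 8*(-37)*(-34)) - 23 = (-1 + 10064) - 23 = 10063 - 23 = 10040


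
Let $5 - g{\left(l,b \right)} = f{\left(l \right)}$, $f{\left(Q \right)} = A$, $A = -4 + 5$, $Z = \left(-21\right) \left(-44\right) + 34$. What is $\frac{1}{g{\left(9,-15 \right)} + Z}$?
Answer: $\frac{1}{962} \approx 0.0010395$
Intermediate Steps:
$Z = 958$ ($Z = 924 + 34 = 958$)
$A = 1$
$f{\left(Q \right)} = 1$
$g{\left(l,b \right)} = 4$ ($g{\left(l,b \right)} = 5 - 1 = 4$)
$\frac{1}{g{\left(9,-15 \right)} + Z} = \frac{1}{4 + 958} = \frac{1}{962}$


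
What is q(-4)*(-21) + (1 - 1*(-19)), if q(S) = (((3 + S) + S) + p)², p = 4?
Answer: -1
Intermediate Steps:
q(S) = (7 + 2*S)² (q(S) = (((3 + S) + S) + 4)² = ((3 + 2*S) + 4)² = (7 + 2*S)²)
q(-4)*(-21) + (1 - 1*(-19)) = (7 + 2*(-4))²*(-21) + (1 - 1*(-19)) = (7 - 8)²*(-21) + (1 + 19) = (-1)²*(-21) + 20 = 1*(-21) + 20 = -21 + 20 = -1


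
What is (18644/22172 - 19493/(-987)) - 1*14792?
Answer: -80813509166/5470941 ≈ -14771.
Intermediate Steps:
(18644/22172 - 19493/(-987)) - 1*14792 = (18644*(1/22172) - 19493*(-1/987)) - 14792 = (4661/5543 + 19493/987) - 14792 = 112650106/5470941 - 14792 = -80813509166/5470941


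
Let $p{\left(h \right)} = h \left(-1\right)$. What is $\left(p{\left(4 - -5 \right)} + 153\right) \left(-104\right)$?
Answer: $-14976$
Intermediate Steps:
$p{\left(h \right)} = - h$
$\left(p{\left(4 - -5 \right)} + 153\right) \left(-104\right) = \left(- (4 - -5) + 153\right) \left(-104\right) = \left(- (4 + 5) + 153\right) \left(-104\right) = \left(\left(-1\right) 9 + 153\right) \left(-104\right) = \left(-9 + 153\right) \left(-104\right) = 144 \left(-104\right) = -14976$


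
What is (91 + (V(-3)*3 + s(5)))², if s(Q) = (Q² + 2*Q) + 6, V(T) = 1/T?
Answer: 17161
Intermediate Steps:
V(T) = 1/T
s(Q) = 6 + Q² + 2*Q
(91 + (V(-3)*3 + s(5)))² = (91 + (3/(-3) + (6 + 5² + 2*5)))² = (91 + (-⅓*3 + (6 + 25 + 10)))² = (91 + (-1 + 41))² = (91 + 40)² = 131² = 17161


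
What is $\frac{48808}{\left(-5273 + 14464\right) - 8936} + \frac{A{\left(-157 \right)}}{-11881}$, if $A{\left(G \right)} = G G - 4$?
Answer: $\frac{573603373}{3029655} \approx 189.33$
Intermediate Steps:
$A{\left(G \right)} = -4 + G^{2}$ ($A{\left(G \right)} = G^{2} - 4 = -4 + G^{2}$)
$\frac{48808}{\left(-5273 + 14464\right) - 8936} + \frac{A{\left(-157 \right)}}{-11881} = \frac{48808}{\left(-5273 + 14464\right) - 8936} + \frac{-4 + \left(-157\right)^{2}}{-11881} = \frac{48808}{9191 - 8936} + \left(-4 + 24649\right) \left(- \frac{1}{11881}\right) = \frac{48808}{255} + 24645 \left(- \frac{1}{11881}\right) = 48808 \cdot \frac{1}{255} - \frac{24645}{11881} = \frac{48808}{255} - \frac{24645}{11881} = \frac{573603373}{3029655}$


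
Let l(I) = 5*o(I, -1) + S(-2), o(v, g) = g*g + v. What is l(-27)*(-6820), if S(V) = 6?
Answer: 845680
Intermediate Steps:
o(v, g) = v + g**2 (o(v, g) = g**2 + v = v + g**2)
l(I) = 11 + 5*I (l(I) = 5*(I + (-1)**2) + 6 = 5*(I + 1) + 6 = 5*(1 + I) + 6 = (5 + 5*I) + 6 = 11 + 5*I)
l(-27)*(-6820) = (11 + 5*(-27))*(-6820) = (11 - 135)*(-6820) = -124*(-6820) = 845680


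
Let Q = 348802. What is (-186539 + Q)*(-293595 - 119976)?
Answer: -67107271173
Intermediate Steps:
(-186539 + Q)*(-293595 - 119976) = (-186539 + 348802)*(-293595 - 119976) = 162263*(-413571) = -67107271173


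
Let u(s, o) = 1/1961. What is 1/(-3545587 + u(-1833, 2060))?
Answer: -1961/6952896106 ≈ -2.8204e-7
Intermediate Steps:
u(s, o) = 1/1961
1/(-3545587 + u(-1833, 2060)) = 1/(-3545587 + 1/1961) = 1/(-6952896106/1961) = -1961/6952896106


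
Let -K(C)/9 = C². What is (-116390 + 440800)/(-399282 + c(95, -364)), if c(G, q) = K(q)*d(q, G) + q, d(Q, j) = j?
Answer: -162205/56841863 ≈ -0.0028536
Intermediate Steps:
K(C) = -9*C²
c(G, q) = q - 9*G*q² (c(G, q) = (-9*q²)*G + q = -9*G*q² + q = q - 9*G*q²)
(-116390 + 440800)/(-399282 + c(95, -364)) = (-116390 + 440800)/(-399282 - 364*(1 - 9*95*(-364))) = 324410/(-399282 - 364*(1 + 311220)) = 324410/(-399282 - 364*311221) = 324410/(-399282 - 113284444) = 324410/(-113683726) = 324410*(-1/113683726) = -162205/56841863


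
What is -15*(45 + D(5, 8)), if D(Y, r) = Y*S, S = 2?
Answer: -825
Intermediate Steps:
D(Y, r) = 2*Y (D(Y, r) = Y*2 = 2*Y)
-15*(45 + D(5, 8)) = -15*(45 + 2*5) = -15*(45 + 10) = -15*55 = -825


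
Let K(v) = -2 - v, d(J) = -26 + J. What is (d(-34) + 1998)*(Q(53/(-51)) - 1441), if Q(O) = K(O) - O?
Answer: -2792506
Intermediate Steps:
Q(O) = -2 - 2*O (Q(O) = (-2 - O) - O = -2 - 2*O)
(d(-34) + 1998)*(Q(53/(-51)) - 1441) = ((-26 - 34) + 1998)*((-2 - 106/(-51)) - 1441) = (-60 + 1998)*((-2 - 106*(-1)/51) - 1441) = 1938*((-2 - 2*(-53/51)) - 1441) = 1938*((-2 + 106/51) - 1441) = 1938*(4/51 - 1441) = 1938*(-73487/51) = -2792506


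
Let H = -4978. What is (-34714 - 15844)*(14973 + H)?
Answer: -505327210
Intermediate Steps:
(-34714 - 15844)*(14973 + H) = (-34714 - 15844)*(14973 - 4978) = -50558*9995 = -505327210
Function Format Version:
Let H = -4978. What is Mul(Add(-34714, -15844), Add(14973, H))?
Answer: -505327210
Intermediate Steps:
Mul(Add(-34714, -15844), Add(14973, H)) = Mul(Add(-34714, -15844), Add(14973, -4978)) = Mul(-50558, 9995) = -505327210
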